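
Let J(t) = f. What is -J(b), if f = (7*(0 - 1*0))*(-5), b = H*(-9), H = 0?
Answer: 0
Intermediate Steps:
b = 0 (b = 0*(-9) = 0)
f = 0 (f = (7*(0 + 0))*(-5) = (7*0)*(-5) = 0*(-5) = 0)
J(t) = 0
-J(b) = -1*0 = 0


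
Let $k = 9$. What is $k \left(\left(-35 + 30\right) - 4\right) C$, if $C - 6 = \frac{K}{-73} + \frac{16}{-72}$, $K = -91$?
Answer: $- \frac{41535}{73} \approx -568.97$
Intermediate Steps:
$C = \frac{4615}{657}$ ($C = 6 + \left(- \frac{91}{-73} + \frac{16}{-72}\right) = 6 + \left(\left(-91\right) \left(- \frac{1}{73}\right) + 16 \left(- \frac{1}{72}\right)\right) = 6 + \left(\frac{91}{73} - \frac{2}{9}\right) = 6 + \frac{673}{657} = \frac{4615}{657} \approx 7.0244$)
$k \left(\left(-35 + 30\right) - 4\right) C = 9 \left(\left(-35 + 30\right) - 4\right) \frac{4615}{657} = 9 \left(-5 - 4\right) \frac{4615}{657} = 9 \left(-9\right) \frac{4615}{657} = \left(-81\right) \frac{4615}{657} = - \frac{41535}{73}$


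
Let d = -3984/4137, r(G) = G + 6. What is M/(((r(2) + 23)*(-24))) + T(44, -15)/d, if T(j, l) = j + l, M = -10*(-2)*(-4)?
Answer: -3705883/123504 ≈ -30.006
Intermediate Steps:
r(G) = 6 + G
M = -80 (M = 20*(-4) = -80)
d = -1328/1379 (d = -3984*1/4137 = -1328/1379 ≈ -0.96302)
M/(((r(2) + 23)*(-24))) + T(44, -15)/d = -80*(-1/(24*((6 + 2) + 23))) + (44 - 15)/(-1328/1379) = -80*(-1/(24*(8 + 23))) + 29*(-1379/1328) = -80/(31*(-24)) - 39991/1328 = -80/(-744) - 39991/1328 = -80*(-1/744) - 39991/1328 = 10/93 - 39991/1328 = -3705883/123504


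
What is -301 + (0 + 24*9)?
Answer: -85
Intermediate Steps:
-301 + (0 + 24*9) = -301 + (0 + 216) = -301 + 216 = -85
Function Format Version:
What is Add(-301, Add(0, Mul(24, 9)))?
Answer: -85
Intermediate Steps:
Add(-301, Add(0, Mul(24, 9))) = Add(-301, Add(0, 216)) = Add(-301, 216) = -85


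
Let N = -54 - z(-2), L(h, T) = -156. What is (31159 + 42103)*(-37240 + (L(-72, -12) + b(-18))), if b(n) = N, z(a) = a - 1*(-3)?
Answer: -2743735162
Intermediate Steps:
z(a) = 3 + a (z(a) = a + 3 = 3 + a)
N = -55 (N = -54 - (3 - 2) = -54 - 1*1 = -54 - 1 = -55)
b(n) = -55
(31159 + 42103)*(-37240 + (L(-72, -12) + b(-18))) = (31159 + 42103)*(-37240 + (-156 - 55)) = 73262*(-37240 - 211) = 73262*(-37451) = -2743735162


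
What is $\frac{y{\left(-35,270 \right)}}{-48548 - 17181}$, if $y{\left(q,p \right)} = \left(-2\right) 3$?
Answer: $\frac{6}{65729} \approx 9.1284 \cdot 10^{-5}$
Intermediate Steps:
$y{\left(q,p \right)} = -6$
$\frac{y{\left(-35,270 \right)}}{-48548 - 17181} = - \frac{6}{-48548 - 17181} = - \frac{6}{-65729} = \left(-6\right) \left(- \frac{1}{65729}\right) = \frac{6}{65729}$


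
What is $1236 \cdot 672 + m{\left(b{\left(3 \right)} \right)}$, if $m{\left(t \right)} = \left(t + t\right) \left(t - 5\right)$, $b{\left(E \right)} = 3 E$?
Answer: $830664$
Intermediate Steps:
$m{\left(t \right)} = 2 t \left(-5 + t\right)$
$1236 \cdot 672 + m{\left(b{\left(3 \right)} \right)} = 1236 \cdot 672 + 2 \cdot 3 \cdot 3 \left(-5 + 3 \cdot 3\right) = 830592 + 2 \cdot 9 \left(-5 + 9\right) = 830592 + 2 \cdot 9 \cdot 4 = 830592 + 72 = 830664$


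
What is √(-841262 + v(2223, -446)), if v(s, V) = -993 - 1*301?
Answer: 2*I*√210639 ≈ 917.91*I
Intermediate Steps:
v(s, V) = -1294 (v(s, V) = -993 - 301 = -1294)
√(-841262 + v(2223, -446)) = √(-841262 - 1294) = √(-842556) = 2*I*√210639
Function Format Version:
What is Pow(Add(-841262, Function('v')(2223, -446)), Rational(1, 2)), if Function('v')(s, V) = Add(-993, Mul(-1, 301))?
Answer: Mul(2, I, Pow(210639, Rational(1, 2))) ≈ Mul(917.91, I)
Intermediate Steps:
Function('v')(s, V) = -1294 (Function('v')(s, V) = Add(-993, -301) = -1294)
Pow(Add(-841262, Function('v')(2223, -446)), Rational(1, 2)) = Pow(Add(-841262, -1294), Rational(1, 2)) = Pow(-842556, Rational(1, 2)) = Mul(2, I, Pow(210639, Rational(1, 2)))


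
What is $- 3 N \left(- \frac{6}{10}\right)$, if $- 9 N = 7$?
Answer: $- \frac{7}{5} \approx -1.4$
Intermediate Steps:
$N = - \frac{7}{9}$ ($N = \left(- \frac{1}{9}\right) 7 = - \frac{7}{9} \approx -0.77778$)
$- 3 N \left(- \frac{6}{10}\right) = \left(-3\right) \left(- \frac{7}{9}\right) \left(- \frac{6}{10}\right) = \frac{7 \left(\left(-6\right) \frac{1}{10}\right)}{3} = \frac{7}{3} \left(- \frac{3}{5}\right) = - \frac{7}{5}$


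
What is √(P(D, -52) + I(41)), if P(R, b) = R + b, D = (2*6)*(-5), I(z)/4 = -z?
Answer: 2*I*√69 ≈ 16.613*I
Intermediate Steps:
I(z) = -4*z (I(z) = 4*(-z) = -4*z)
D = -60 (D = 12*(-5) = -60)
√(P(D, -52) + I(41)) = √((-60 - 52) - 4*41) = √(-112 - 164) = √(-276) = 2*I*√69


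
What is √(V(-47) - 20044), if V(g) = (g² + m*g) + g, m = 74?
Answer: 4*I*√1335 ≈ 146.15*I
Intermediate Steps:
V(g) = g² + 75*g (V(g) = (g² + 74*g) + g = g² + 75*g)
√(V(-47) - 20044) = √(-47*(75 - 47) - 20044) = √(-47*28 - 20044) = √(-1316 - 20044) = √(-21360) = 4*I*√1335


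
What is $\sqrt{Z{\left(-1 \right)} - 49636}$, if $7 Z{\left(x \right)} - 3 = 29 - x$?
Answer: $\frac{i \sqrt{2431933}}{7} \approx 222.78 i$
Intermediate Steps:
$Z{\left(x \right)} = \frac{32}{7} - \frac{x}{7}$ ($Z{\left(x \right)} = \frac{3}{7} + \frac{29 - x}{7} = \frac{3}{7} - \left(- \frac{29}{7} + \frac{x}{7}\right) = \frac{32}{7} - \frac{x}{7}$)
$\sqrt{Z{\left(-1 \right)} - 49636} = \sqrt{\left(\frac{32}{7} - - \frac{1}{7}\right) - 49636} = \sqrt{\left(\frac{32}{7} + \frac{1}{7}\right) - 49636} = \sqrt{\frac{33}{7} - 49636} = \sqrt{- \frac{347419}{7}} = \frac{i \sqrt{2431933}}{7}$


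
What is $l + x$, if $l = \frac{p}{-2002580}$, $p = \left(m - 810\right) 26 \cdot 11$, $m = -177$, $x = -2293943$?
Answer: $- \frac{2296902045329}{1001290} \approx -2.2939 \cdot 10^{6}$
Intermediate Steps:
$p = -282282$ ($p = \left(-177 - 810\right) 26 \cdot 11 = \left(-987\right) 286 = -282282$)
$l = \frac{141141}{1001290}$ ($l = - \frac{282282}{-2002580} = \left(-282282\right) \left(- \frac{1}{2002580}\right) = \frac{141141}{1001290} \approx 0.14096$)
$l + x = \frac{141141}{1001290} - 2293943 = - \frac{2296902045329}{1001290}$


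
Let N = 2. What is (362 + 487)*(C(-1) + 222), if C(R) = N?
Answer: 190176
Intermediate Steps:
C(R) = 2
(362 + 487)*(C(-1) + 222) = (362 + 487)*(2 + 222) = 849*224 = 190176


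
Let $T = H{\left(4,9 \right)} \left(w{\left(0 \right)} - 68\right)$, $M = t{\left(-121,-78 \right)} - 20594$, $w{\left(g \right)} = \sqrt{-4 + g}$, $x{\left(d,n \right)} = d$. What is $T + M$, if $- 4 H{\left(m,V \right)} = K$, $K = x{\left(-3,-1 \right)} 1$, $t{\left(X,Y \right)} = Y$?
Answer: $-20723 + \frac{3 i}{2} \approx -20723.0 + 1.5 i$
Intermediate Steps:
$K = -3$ ($K = \left(-3\right) 1 = -3$)
$H{\left(m,V \right)} = \frac{3}{4}$ ($H{\left(m,V \right)} = \left(- \frac{1}{4}\right) \left(-3\right) = \frac{3}{4}$)
$M = -20672$ ($M = -78 - 20594 = -20672$)
$T = -51 + \frac{3 i}{2}$ ($T = \frac{3 \left(\sqrt{-4 + 0} - 68\right)}{4} = \frac{3 \left(\sqrt{-4} - 68\right)}{4} = \frac{3 \left(2 i - 68\right)}{4} = \frac{3 \left(-68 + 2 i\right)}{4} = -51 + \frac{3 i}{2} \approx -51.0 + 1.5 i$)
$T + M = \left(-51 + \frac{3 i}{2}\right) - 20672 = -20723 + \frac{3 i}{2}$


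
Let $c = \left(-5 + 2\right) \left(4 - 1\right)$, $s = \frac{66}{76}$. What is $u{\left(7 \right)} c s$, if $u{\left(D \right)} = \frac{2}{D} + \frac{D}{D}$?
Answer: $- \frac{2673}{266} \approx -10.049$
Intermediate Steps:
$u{\left(D \right)} = 1 + \frac{2}{D}$ ($u{\left(D \right)} = \frac{2}{D} + 1 = 1 + \frac{2}{D}$)
$s = \frac{33}{38}$ ($s = 66 \cdot \frac{1}{76} = \frac{33}{38} \approx 0.86842$)
$c = -9$ ($c = \left(-3\right) 3 = -9$)
$u{\left(7 \right)} c s = \frac{2 + 7}{7} \left(-9\right) \frac{33}{38} = \frac{1}{7} \cdot 9 \left(-9\right) \frac{33}{38} = \frac{9}{7} \left(-9\right) \frac{33}{38} = \left(- \frac{81}{7}\right) \frac{33}{38} = - \frac{2673}{266}$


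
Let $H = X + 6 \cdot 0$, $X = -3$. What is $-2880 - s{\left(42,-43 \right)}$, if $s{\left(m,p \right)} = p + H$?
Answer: $-2834$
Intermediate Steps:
$H = -3$ ($H = -3 + 6 \cdot 0 = -3 + 0 = -3$)
$s{\left(m,p \right)} = -3 + p$ ($s{\left(m,p \right)} = p - 3 = -3 + p$)
$-2880 - s{\left(42,-43 \right)} = -2880 - \left(-3 - 43\right) = -2880 - -46 = -2880 + 46 = -2834$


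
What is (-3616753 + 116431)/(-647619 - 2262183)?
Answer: 83341/69281 ≈ 1.2029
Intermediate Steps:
(-3616753 + 116431)/(-647619 - 2262183) = -3500322/(-2909802) = -3500322*(-1/2909802) = 83341/69281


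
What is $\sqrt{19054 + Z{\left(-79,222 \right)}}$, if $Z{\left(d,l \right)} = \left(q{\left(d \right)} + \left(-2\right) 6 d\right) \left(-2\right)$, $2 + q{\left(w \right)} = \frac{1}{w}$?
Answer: $\frac{10 \sqrt{1071082}}{79} \approx 131.0$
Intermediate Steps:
$q{\left(w \right)} = -2 + \frac{1}{w}$
$Z{\left(d,l \right)} = 4 - \frac{2}{d} + 24 d$ ($Z{\left(d,l \right)} = \left(\left(-2 + \frac{1}{d}\right) + \left(-2\right) 6 d\right) \left(-2\right) = \left(\left(-2 + \frac{1}{d}\right) - 12 d\right) \left(-2\right) = \left(-2 + \frac{1}{d} - 12 d\right) \left(-2\right) = 4 - \frac{2}{d} + 24 d$)
$\sqrt{19054 + Z{\left(-79,222 \right)}} = \sqrt{19054 + \left(4 - \frac{2}{-79} + 24 \left(-79\right)\right)} = \sqrt{19054 - \frac{149466}{79}} = \sqrt{\frac{1355800}{79}} = \frac{10 \sqrt{1071082}}{79}$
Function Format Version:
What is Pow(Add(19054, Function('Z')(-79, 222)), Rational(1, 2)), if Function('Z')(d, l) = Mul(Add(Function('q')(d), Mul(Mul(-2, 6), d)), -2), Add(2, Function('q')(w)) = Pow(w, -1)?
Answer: Mul(Rational(10, 79), Pow(1071082, Rational(1, 2))) ≈ 131.00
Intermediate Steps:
Function('q')(w) = Add(-2, Pow(w, -1))
Function('Z')(d, l) = Add(4, Mul(-2, Pow(d, -1)), Mul(24, d)) (Function('Z')(d, l) = Mul(Add(Add(-2, Pow(d, -1)), Mul(Mul(-2, 6), d)), -2) = Mul(Add(Add(-2, Pow(d, -1)), Mul(-12, d)), -2) = Mul(Add(-2, Pow(d, -1), Mul(-12, d)), -2) = Add(4, Mul(-2, Pow(d, -1)), Mul(24, d)))
Pow(Add(19054, Function('Z')(-79, 222)), Rational(1, 2)) = Pow(Add(19054, Add(4, Mul(-2, Pow(-79, -1)), Mul(24, -79))), Rational(1, 2)) = Pow(Add(19054, Add(4, Mul(-2, Rational(-1, 79)), -1896)), Rational(1, 2)) = Pow(Add(19054, Add(4, Rational(2, 79), -1896)), Rational(1, 2)) = Pow(Add(19054, Rational(-149466, 79)), Rational(1, 2)) = Pow(Rational(1355800, 79), Rational(1, 2)) = Mul(Rational(10, 79), Pow(1071082, Rational(1, 2)))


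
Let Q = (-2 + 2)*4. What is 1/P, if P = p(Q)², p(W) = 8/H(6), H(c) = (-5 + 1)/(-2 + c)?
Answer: 1/64 ≈ 0.015625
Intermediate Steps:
Q = 0 (Q = 0*4 = 0)
H(c) = -4/(-2 + c)
p(W) = -8 (p(W) = 8/((-4/(-2 + 6))) = 8/((-4/4)) = 8/((-4*¼)) = 8/(-1) = 8*(-1) = -8)
P = 64 (P = (-8)² = 64)
1/P = 1/64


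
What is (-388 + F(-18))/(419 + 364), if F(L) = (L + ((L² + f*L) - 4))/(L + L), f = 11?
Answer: -3518/7047 ≈ -0.49922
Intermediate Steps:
F(L) = (-4 + L² + 12*L)/(2*L) (F(L) = (L + ((L² + 11*L) - 4))/(L + L) = (L + (-4 + L² + 11*L))/((2*L)) = (-4 + L² + 12*L)*(1/(2*L)) = (-4 + L² + 12*L)/(2*L))
(-388 + F(-18))/(419 + 364) = (-388 + (6 + (½)*(-18) - 2/(-18)))/(419 + 364) = (-388 + (6 - 9 - 2*(-1/18)))/783 = (-388 + (6 - 9 + ⅑))*(1/783) = (-388 - 26/9)*(1/783) = -3518/9*1/783 = -3518/7047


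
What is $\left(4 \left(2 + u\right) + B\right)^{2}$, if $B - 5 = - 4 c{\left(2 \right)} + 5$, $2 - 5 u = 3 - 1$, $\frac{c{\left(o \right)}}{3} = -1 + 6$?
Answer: $1764$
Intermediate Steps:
$c{\left(o \right)} = 15$ ($c{\left(o \right)} = 3 \left(-1 + 6\right) = 3 \cdot 5 = 15$)
$u = 0$ ($u = \frac{2}{5} - \frac{3 - 1}{5} = \frac{2}{5} - \frac{2}{5} = 0$)
$B = -50$ ($B = 5 + \left(\left(-4\right) 15 + 5\right) = 5 + \left(-60 + 5\right) = 5 - 55 = -50$)
$\left(4 \left(2 + u\right) + B\right)^{2} = \left(4 \left(2 + 0\right) - 50\right)^{2} = \left(4 \cdot 2 - 50\right)^{2} = \left(8 - 50\right)^{2} = \left(-42\right)^{2} = 1764$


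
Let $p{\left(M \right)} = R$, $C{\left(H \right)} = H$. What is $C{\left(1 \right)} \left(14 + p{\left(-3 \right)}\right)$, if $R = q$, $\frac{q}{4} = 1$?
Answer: $18$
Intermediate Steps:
$q = 4$ ($q = 4 \cdot 1 = 4$)
$R = 4$
$p{\left(M \right)} = 4$
$C{\left(1 \right)} \left(14 + p{\left(-3 \right)}\right) = 1 \left(14 + 4\right) = 1 \cdot 18 = 18$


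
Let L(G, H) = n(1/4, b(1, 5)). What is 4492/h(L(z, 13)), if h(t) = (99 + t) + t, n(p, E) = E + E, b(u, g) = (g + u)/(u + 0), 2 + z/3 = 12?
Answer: 4492/123 ≈ 36.520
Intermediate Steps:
z = 30 (z = -6 + 3*12 = -6 + 36 = 30)
b(u, g) = (g + u)/u
n(p, E) = 2*E
L(G, H) = 12 (L(G, H) = 2*((5 + 1)/1) = 2*(1*6) = 2*6 = 12)
h(t) = 99 + 2*t
4492/h(L(z, 13)) = 4492/(99 + 2*12) = 4492/(99 + 24) = 4492/123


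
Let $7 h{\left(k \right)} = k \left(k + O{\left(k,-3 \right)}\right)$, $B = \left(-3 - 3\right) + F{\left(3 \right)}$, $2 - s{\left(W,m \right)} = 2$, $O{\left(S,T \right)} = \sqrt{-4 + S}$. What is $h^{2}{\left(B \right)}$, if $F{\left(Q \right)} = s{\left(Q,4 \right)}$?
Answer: $\frac{936}{49} - \frac{432 i \sqrt{10}}{49} \approx 19.102 - 27.88 i$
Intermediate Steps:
$s{\left(W,m \right)} = 0$ ($s{\left(W,m \right)} = 2 - 2 = 0$)
$F{\left(Q \right)} = 0$
$B = -6$ ($B = \left(-3 - 3\right) + 0 = -6 + 0 = -6$)
$h{\left(k \right)} = \frac{k \left(k + \sqrt{-4 + k}\right)}{7}$
$h^{2}{\left(B \right)} = \left(\frac{1}{7} \left(-6\right) \left(-6 + \sqrt{-4 - 6}\right)\right)^{2} = \left(\frac{1}{7} \left(-6\right) \left(-6 + \sqrt{-10}\right)\right)^{2} = \left(\frac{1}{7} \left(-6\right) \left(-6 + i \sqrt{10}\right)\right)^{2} = \left(\frac{36}{7} - \frac{6 i \sqrt{10}}{7}\right)^{2}$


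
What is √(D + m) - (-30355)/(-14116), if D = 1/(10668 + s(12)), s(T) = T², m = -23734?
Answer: -30355/14116 + I*√693622254921/5406 ≈ -2.1504 + 154.06*I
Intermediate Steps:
D = 1/10812 (D = 1/(10668 + 12²) = 1/(10668 + 144) = 1/10812 ≈ 9.2490e-5)
√(D + m) - (-30355)/(-14116) = √(1/10812 - 23734) - (-30355)/(-14116) = √(-256612007/10812) - (-30355)*(-1)/14116 = I*√693622254921/5406 - 1*30355/14116 = I*√693622254921/5406 - 30355/14116 = -30355/14116 + I*√693622254921/5406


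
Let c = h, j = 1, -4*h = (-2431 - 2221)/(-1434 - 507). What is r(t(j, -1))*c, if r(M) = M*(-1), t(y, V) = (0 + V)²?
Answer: 1163/1941 ≈ 0.59918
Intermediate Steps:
h = -1163/1941 (h = -(-2431 - 2221)/(4*(-1434 - 507)) = -(-1163)/(-1941) = -(-1163)*(-1)/1941 = -¼*4652/1941 = -1163/1941 ≈ -0.59918)
c = -1163/1941 ≈ -0.59918
t(y, V) = V²
r(M) = -M
r(t(j, -1))*c = -1*(-1)²*(-1163/1941) = -1*1*(-1163/1941) = -1*(-1163/1941) = 1163/1941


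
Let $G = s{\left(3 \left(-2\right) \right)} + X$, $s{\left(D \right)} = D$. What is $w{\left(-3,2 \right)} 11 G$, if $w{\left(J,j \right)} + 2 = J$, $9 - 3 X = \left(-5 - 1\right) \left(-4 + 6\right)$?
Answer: $-55$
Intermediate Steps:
$X = 7$ ($X = 3 - \frac{\left(-5 - 1\right) \left(-4 + 6\right)}{3} = 3 - \frac{\left(-6\right) 2}{3} = 3 - -4 = 3 + 4 = 7$)
$w{\left(J,j \right)} = -2 + J$
$G = 1$ ($G = 3 \left(-2\right) + 7 = -6 + 7 = 1$)
$w{\left(-3,2 \right)} 11 G = \left(-2 - 3\right) 11 \cdot 1 = \left(-5\right) 11 \cdot 1 = \left(-55\right) 1 = -55$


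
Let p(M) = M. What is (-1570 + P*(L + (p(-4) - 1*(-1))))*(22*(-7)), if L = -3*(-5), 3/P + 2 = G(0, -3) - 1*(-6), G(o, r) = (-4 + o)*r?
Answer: 482867/2 ≈ 2.4143e+5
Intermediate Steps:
G(o, r) = r*(-4 + o)
P = 3/16 (P = 3/(-2 + (-3*(-4 + 0) - 1*(-6))) = 3/(-2 + (-3*(-4) + 6)) = 3/(-2 + (12 + 6)) = 3/(-2 + 18) = 3/16 ≈ 0.18750)
L = 15
(-1570 + P*(L + (p(-4) - 1*(-1))))*(22*(-7)) = (-1570 + 3*(15 + (-4 - 1*(-1)))/16)*(22*(-7)) = (-1570 + 3*(15 + (-4 + 1))/16)*(-154) = (-1570 + 3*(15 - 3)/16)*(-154) = (-1570 + (3/16)*12)*(-154) = (-1570 + 9/4)*(-154) = -6271/4*(-154) = 482867/2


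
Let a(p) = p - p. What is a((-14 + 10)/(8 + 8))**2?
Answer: 0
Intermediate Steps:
a(p) = 0
a((-14 + 10)/(8 + 8))**2 = 0**2 = 0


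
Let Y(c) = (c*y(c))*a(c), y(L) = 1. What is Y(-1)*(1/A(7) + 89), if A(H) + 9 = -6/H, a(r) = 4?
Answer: -24536/69 ≈ -355.59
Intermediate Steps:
A(H) = -9 - 6/H
Y(c) = 4*c (Y(c) = (c*1)*4 = c*4 = 4*c)
Y(-1)*(1/A(7) + 89) = (4*(-1))*(1/(-9 - 6/7) + 89) = -4*(1/(-9 - 6*⅐) + 89) = -4*(1/(-9 - 6/7) + 89) = -4*(1/(-69/7) + 89) = -4*(-7/69 + 89) = -4*6134/69 = -24536/69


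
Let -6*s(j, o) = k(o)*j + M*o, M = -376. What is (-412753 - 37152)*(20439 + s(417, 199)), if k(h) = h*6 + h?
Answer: 172503924815/6 ≈ 2.8751e+10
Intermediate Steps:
k(h) = 7*h (k(h) = 6*h + h = 7*h)
s(j, o) = 188*o/3 - 7*j*o/6 (s(j, o) = -((7*o)*j - 376*o)/6 = -(7*j*o - 376*o)/6 = -(-376*o + 7*j*o)/6 = 188*o/3 - 7*j*o/6)
(-412753 - 37152)*(20439 + s(417, 199)) = (-412753 - 37152)*(20439 + (1/6)*199*(376 - 7*417)) = -449905*(20439 + (1/6)*199*(376 - 2919)) = -449905*(20439 + (1/6)*199*(-2543)) = -449905*(20439 - 506057/6) = -449905*(-383423/6) = 172503924815/6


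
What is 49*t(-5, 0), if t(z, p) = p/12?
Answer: 0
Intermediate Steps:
t(z, p) = p/12 (t(z, p) = p*(1/12) = p/12)
49*t(-5, 0) = 49*((1/12)*0) = 49*0 = 0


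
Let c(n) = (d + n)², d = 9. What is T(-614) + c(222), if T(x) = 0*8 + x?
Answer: 52747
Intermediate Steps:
c(n) = (9 + n)²
T(x) = x (T(x) = 0 + x = x)
T(-614) + c(222) = -614 + (9 + 222)² = -614 + 231² = -614 + 53361 = 52747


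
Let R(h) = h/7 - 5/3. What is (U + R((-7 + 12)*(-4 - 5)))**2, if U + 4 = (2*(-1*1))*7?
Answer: 300304/441 ≈ 680.96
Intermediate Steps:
U = -18 (U = -4 + (2*(-1*1))*7 = -4 + (2*(-1))*7 = -4 - 2*7 = -4 - 14 = -18)
R(h) = -5/3 + h/7 (R(h) = h*(1/7) - 5*1/3 = h/7 - 5/3 = -5/3 + h/7)
(U + R((-7 + 12)*(-4 - 5)))**2 = (-18 + (-5/3 + ((-7 + 12)*(-4 - 5))/7))**2 = (-18 + (-5/3 + (5*(-9))/7))**2 = (-18 + (-5/3 + (1/7)*(-45)))**2 = (-18 + (-5/3 - 45/7))**2 = (-18 - 170/21)**2 = (-548/21)**2 = 300304/441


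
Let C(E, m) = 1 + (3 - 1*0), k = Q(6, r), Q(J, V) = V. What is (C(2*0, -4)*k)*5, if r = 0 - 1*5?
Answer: -100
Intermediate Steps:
r = -5 (r = 0 - 5 = -5)
k = -5
C(E, m) = 4 (C(E, m) = 1 + (3 + 0) = 1 + 3 = 4)
(C(2*0, -4)*k)*5 = (4*(-5))*5 = -20*5 = -100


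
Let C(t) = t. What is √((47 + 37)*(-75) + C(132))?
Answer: 2*I*√1542 ≈ 78.537*I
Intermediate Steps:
√((47 + 37)*(-75) + C(132)) = √((47 + 37)*(-75) + 132) = √(84*(-75) + 132) = √(-6300 + 132) = √(-6168) = 2*I*√1542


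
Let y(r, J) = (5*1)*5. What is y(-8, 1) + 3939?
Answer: 3964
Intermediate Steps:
y(r, J) = 25 (y(r, J) = 5*5 = 25)
y(-8, 1) + 3939 = 25 + 3939 = 3964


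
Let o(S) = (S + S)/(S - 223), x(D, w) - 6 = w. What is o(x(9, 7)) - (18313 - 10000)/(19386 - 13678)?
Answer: -947069/599340 ≈ -1.5802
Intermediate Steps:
x(D, w) = 6 + w
o(S) = 2*S/(-223 + S) (o(S) = (2*S)/(-223 + S) = 2*S/(-223 + S))
o(x(9, 7)) - (18313 - 10000)/(19386 - 13678) = 2*(6 + 7)/(-223 + (6 + 7)) - (18313 - 10000)/(19386 - 13678) = 2*13/(-223 + 13) - 8313/5708 = 2*13/(-210) - 8313/5708 = 2*13*(-1/210) - 1*8313/5708 = -13/105 - 8313/5708 = -947069/599340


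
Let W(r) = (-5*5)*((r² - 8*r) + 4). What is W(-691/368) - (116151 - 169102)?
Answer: 7094499199/135424 ≈ 52387.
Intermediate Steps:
W(r) = -100 - 25*r² + 200*r (W(r) = -25*(4 + r² - 8*r) = -100 - 25*r² + 200*r)
W(-691/368) - (116151 - 169102) = (-100 - 25*(-691/368)² + 200*(-691/368)) - (116151 - 169102) = (-100 - 25*(-691*1/368)² + 200*(-691*1/368)) - 1*(-52951) = (-100 - 25*(-691/368)² + 200*(-691/368)) + 52951 = (-100 - 25*477481/135424 - 17275/46) + 52951 = (-100 - 11937025/135424 - 17275/46) + 52951 = -76337025/135424 + 52951 = 7094499199/135424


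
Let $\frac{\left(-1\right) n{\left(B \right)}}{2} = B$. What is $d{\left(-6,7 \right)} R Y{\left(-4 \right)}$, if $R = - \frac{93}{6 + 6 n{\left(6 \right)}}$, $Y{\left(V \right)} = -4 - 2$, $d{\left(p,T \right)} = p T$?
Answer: $\frac{3906}{11} \approx 355.09$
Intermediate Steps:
$n{\left(B \right)} = - 2 B$
$d{\left(p,T \right)} = T p$
$Y{\left(V \right)} = -6$ ($Y{\left(V \right)} = -4 - 2 = -6$)
$R = \frac{31}{22}$ ($R = - \frac{93}{6 + 6 \left(\left(-2\right) 6\right)} = - \frac{93}{6 + 6 \left(-12\right)} = - \frac{93}{6 - 72} = - \frac{93}{-66} = - \frac{93 \left(-1\right)}{66} = \left(-1\right) \left(- \frac{31}{22}\right) = \frac{31}{22} \approx 1.4091$)
$d{\left(-6,7 \right)} R Y{\left(-4 \right)} = 7 \left(-6\right) \frac{31}{22} \left(-6\right) = \left(-42\right) \frac{31}{22} \left(-6\right) = \left(- \frac{651}{11}\right) \left(-6\right) = \frac{3906}{11}$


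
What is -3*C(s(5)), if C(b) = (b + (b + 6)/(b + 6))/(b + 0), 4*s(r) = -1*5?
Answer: -⅗ ≈ -0.60000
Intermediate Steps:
s(r) = -5/4 (s(r) = (-1*5)/4 = (¼)*(-5) = -5/4)
C(b) = (1 + b)/b (C(b) = (b + (6 + b)/(6 + b))/b = (b + 1)/b = (1 + b)/b)
-3*C(s(5)) = -3*(1 - 5/4)/(-5/4) = -(-12)*(-1)/(5*4) = -3*⅕ = -⅗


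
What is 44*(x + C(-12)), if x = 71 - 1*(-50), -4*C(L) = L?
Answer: 5456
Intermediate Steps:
C(L) = -L/4
x = 121 (x = 71 + 50 = 121)
44*(x + C(-12)) = 44*(121 - 1/4*(-12)) = 44*(121 + 3) = 44*124 = 5456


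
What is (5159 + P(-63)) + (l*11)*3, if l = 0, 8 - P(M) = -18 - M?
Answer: 5122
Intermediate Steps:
P(M) = 26 + M (P(M) = 8 - (-18 - M) = 8 + (18 + M) = 26 + M)
(5159 + P(-63)) + (l*11)*3 = (5159 + (26 - 63)) + (0*11)*3 = (5159 - 37) + 0*3 = 5122 + 0 = 5122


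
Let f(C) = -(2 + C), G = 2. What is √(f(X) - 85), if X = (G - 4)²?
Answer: I*√91 ≈ 9.5394*I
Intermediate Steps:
X = 4 (X = (2 - 4)² = (-2)² = 4)
f(C) = -2 - C
√(f(X) - 85) = √((-2 - 1*4) - 85) = √((-2 - 4) - 85) = √(-6 - 85) = √(-91) = I*√91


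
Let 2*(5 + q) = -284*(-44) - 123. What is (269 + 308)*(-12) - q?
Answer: -26211/2 ≈ -13106.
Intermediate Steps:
q = 12363/2 (q = -5 + (-284*(-44) - 123)/2 = -5 + (12496 - 123)/2 = -5 + (1/2)*12373 = -5 + 12373/2 = 12363/2 ≈ 6181.5)
(269 + 308)*(-12) - q = (269 + 308)*(-12) - 1*12363/2 = 577*(-12) - 12363/2 = -6924 - 12363/2 = -26211/2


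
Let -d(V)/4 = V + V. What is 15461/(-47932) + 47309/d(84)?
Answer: -569501195/8052576 ≈ -70.723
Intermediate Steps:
d(V) = -8*V (d(V) = -4*(V + V) = -8*V)
15461/(-47932) + 47309/d(84) = 15461/(-47932) + 47309/((-8*84)) = 15461*(-1/47932) + 47309/(-672) = -15461/47932 + 47309*(-1/672) = -15461/47932 - 47309/672 = -569501195/8052576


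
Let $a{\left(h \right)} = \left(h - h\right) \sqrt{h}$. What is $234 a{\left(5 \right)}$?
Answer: $0$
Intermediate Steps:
$a{\left(h \right)} = 0$ ($a{\left(h \right)} = 0 \sqrt{h} = 0$)
$234 a{\left(5 \right)} = 234 \cdot 0 = 0$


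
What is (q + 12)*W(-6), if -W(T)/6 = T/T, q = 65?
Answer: -462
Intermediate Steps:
W(T) = -6 (W(T) = -6*T/T = -6*1 = -6)
(q + 12)*W(-6) = (65 + 12)*(-6) = 77*(-6) = -462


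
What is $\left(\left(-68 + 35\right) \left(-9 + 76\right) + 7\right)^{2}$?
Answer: $4857616$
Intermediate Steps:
$\left(\left(-68 + 35\right) \left(-9 + 76\right) + 7\right)^{2} = \left(\left(-33\right) 67 + 7\right)^{2} = \left(-2211 + 7\right)^{2} = \left(-2204\right)^{2} = 4857616$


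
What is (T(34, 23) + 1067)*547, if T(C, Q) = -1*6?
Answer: 580367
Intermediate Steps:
T(C, Q) = -6
(T(34, 23) + 1067)*547 = (-6 + 1067)*547 = 1061*547 = 580367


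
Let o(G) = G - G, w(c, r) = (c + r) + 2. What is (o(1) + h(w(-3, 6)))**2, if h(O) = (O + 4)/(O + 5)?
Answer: 81/100 ≈ 0.81000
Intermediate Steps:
w(c, r) = 2 + c + r
o(G) = 0
h(O) = (4 + O)/(5 + O)
(o(1) + h(w(-3, 6)))**2 = (0 + (4 + (2 - 3 + 6))/(5 + (2 - 3 + 6)))**2 = (0 + (4 + 5)/(5 + 5))**2 = (0 + 9/10)**2 = (9/10)**2 = 81/100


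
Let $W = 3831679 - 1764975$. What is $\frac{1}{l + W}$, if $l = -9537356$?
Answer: $- \frac{1}{7470652} \approx -1.3386 \cdot 10^{-7}$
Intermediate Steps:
$W = 2066704$
$\frac{1}{l + W} = \frac{1}{-9537356 + 2066704} = \frac{1}{-7470652} = - \frac{1}{7470652}$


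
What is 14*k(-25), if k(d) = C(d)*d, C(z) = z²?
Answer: -218750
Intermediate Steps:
k(d) = d³ (k(d) = d²*d = d³)
14*k(-25) = 14*(-25)³ = 14*(-15625) = -218750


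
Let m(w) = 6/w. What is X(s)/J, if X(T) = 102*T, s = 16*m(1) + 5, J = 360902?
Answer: 5151/180451 ≈ 0.028545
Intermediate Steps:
s = 101 (s = 16*(6/1) + 5 = 16*(6*1) + 5 = 16*6 + 5 = 96 + 5 = 101)
X(s)/J = (102*101)/360902 = 10302*(1/360902) = 5151/180451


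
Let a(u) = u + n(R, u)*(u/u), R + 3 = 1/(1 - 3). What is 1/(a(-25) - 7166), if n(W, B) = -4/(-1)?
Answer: -1/7187 ≈ -0.00013914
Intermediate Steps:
R = -7/2 (R = -3 + 1/(1 - 3) = -3 + 1/(-2) = -3 - ½ = -7/2 ≈ -3.5000)
n(W, B) = 4 (n(W, B) = -4*(-1) = 4)
a(u) = 4 + u (a(u) = u + 4*(u/u) = u + 4*1 = u + 4 = 4 + u)
1/(a(-25) - 7166) = 1/((4 - 25) - 7166) = 1/(-21 - 7166) = 1/(-7187) = -1/7187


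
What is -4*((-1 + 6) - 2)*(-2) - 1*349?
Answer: -325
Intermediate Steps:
-4*((-1 + 6) - 2)*(-2) - 1*349 = -4*(5 - 2)*(-2) - 349 = -4*3*(-2) - 349 = -12*(-2) - 349 = 24 - 349 = -325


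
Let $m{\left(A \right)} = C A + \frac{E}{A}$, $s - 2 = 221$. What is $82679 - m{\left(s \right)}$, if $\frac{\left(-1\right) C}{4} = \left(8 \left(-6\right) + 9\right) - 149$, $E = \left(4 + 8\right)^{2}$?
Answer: $- \frac{18958935}{223} \approx -85018.0$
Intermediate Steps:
$s = 223$ ($s = 2 + 221 = 223$)
$E = 144$ ($E = 12^{2} = 144$)
$C = 752$ ($C = - 4 \left(\left(8 \left(-6\right) + 9\right) - 149\right) = - 4 \left(\left(-48 + 9\right) - 149\right) = - 4 \left(-39 - 149\right) = \left(-4\right) \left(-188\right) = 752$)
$m{\left(A \right)} = \frac{144}{A} + 752 A$ ($m{\left(A \right)} = 752 A + \frac{144}{A} = \frac{144}{A} + 752 A$)
$82679 - m{\left(s \right)} = 82679 - \left(\frac{144}{223} + 752 \cdot 223\right) = 82679 - \left(144 \cdot \frac{1}{223} + 167696\right) = 82679 - \left(\frac{144}{223} + 167696\right) = 82679 - \frac{37396352}{223} = - \frac{18958935}{223}$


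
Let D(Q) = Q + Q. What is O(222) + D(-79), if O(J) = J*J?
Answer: 49126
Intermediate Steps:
O(J) = J²
D(Q) = 2*Q
O(222) + D(-79) = 222² + 2*(-79) = 49284 - 158 = 49126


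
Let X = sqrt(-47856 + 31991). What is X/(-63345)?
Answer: -I*sqrt(15865)/63345 ≈ -0.0019884*I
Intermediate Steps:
X = I*sqrt(15865) (X = sqrt(-15865) = I*sqrt(15865) ≈ 125.96*I)
X/(-63345) = (I*sqrt(15865))/(-63345) = (I*sqrt(15865))*(-1/63345) = -I*sqrt(15865)/63345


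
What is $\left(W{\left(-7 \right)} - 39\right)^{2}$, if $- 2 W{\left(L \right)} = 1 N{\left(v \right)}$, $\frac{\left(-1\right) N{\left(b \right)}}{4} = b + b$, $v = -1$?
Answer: $1849$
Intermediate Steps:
$N{\left(b \right)} = - 8 b$ ($N{\left(b \right)} = - 4 \left(b + b\right) = - 4 \cdot 2 b = - 8 b$)
$W{\left(L \right)} = -4$ ($W{\left(L \right)} = - \frac{1 \left(\left(-8\right) \left(-1\right)\right)}{2} = - \frac{1 \cdot 8}{2} = \left(- \frac{1}{2}\right) 8 = -4$)
$\left(W{\left(-7 \right)} - 39\right)^{2} = \left(-4 - 39\right)^{2} = \left(-43\right)^{2} = 1849$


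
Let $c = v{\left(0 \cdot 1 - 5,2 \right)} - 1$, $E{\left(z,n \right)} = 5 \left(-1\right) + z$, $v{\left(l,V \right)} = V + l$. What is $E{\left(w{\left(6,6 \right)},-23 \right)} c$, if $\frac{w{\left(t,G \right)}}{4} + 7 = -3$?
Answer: $180$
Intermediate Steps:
$w{\left(t,G \right)} = -40$ ($w{\left(t,G \right)} = -28 + 4 \left(-3\right) = -28 - 12 = -40$)
$E{\left(z,n \right)} = -5 + z$
$c = -4$ ($c = \left(2 + \left(0 \cdot 1 - 5\right)\right) - 1 = \left(2 + \left(0 - 5\right)\right) - 1 = \left(2 - 5\right) - 1 = -3 - 1 = -4$)
$E{\left(w{\left(6,6 \right)},-23 \right)} c = \left(-5 - 40\right) \left(-4\right) = \left(-45\right) \left(-4\right) = 180$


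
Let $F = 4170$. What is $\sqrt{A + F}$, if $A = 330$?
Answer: $30 \sqrt{5} \approx 67.082$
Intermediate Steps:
$\sqrt{A + F} = \sqrt{330 + 4170} = \sqrt{4500} = 30 \sqrt{5}$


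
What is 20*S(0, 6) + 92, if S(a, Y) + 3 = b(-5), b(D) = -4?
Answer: -48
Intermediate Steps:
S(a, Y) = -7 (S(a, Y) = -3 - 4 = -7)
20*S(0, 6) + 92 = 20*(-7) + 92 = -140 + 92 = -48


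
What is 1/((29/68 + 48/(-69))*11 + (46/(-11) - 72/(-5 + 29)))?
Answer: -17204/174497 ≈ -0.098592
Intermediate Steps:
1/((29/68 + 48/(-69))*11 + (46/(-11) - 72/(-5 + 29))) = 1/((29*(1/68) + 48*(-1/69))*11 + (46*(-1/11) - 72/24)) = 1/((29/68 - 16/23)*11 + (-46/11 - 72*1/24)) = 1/(-421/1564*11 + (-46/11 - 3)) = 1/(-4631/1564 - 79/11) = 1/(-174497/17204) = -17204/174497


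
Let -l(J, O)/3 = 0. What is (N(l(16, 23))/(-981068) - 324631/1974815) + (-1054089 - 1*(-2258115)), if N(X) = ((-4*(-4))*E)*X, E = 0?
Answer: 2377728280559/1974815 ≈ 1.2040e+6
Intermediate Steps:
l(J, O) = 0 (l(J, O) = -3*0 = 0)
N(X) = 0 (N(X) = (-4*(-4)*0)*X = (16*0)*X = 0*X = 0)
(N(l(16, 23))/(-981068) - 324631/1974815) + (-1054089 - 1*(-2258115)) = (0/(-981068) - 324631/1974815) + (-1054089 - 1*(-2258115)) = (0*(-1/981068) - 324631*1/1974815) + (-1054089 + 2258115) = (0 - 324631/1974815) + 1204026 = -324631/1974815 + 1204026 = 2377728280559/1974815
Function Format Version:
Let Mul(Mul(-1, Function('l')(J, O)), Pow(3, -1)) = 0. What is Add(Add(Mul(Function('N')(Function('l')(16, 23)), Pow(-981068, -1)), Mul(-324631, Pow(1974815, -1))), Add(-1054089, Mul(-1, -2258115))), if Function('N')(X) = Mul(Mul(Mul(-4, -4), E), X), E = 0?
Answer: Rational(2377728280559, 1974815) ≈ 1.2040e+6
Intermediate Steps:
Function('l')(J, O) = 0 (Function('l')(J, O) = Mul(-3, 0) = 0)
Function('N')(X) = 0 (Function('N')(X) = Mul(Mul(Mul(-4, -4), 0), X) = Mul(Mul(16, 0), X) = Mul(0, X) = 0)
Add(Add(Mul(Function('N')(Function('l')(16, 23)), Pow(-981068, -1)), Mul(-324631, Pow(1974815, -1))), Add(-1054089, Mul(-1, -2258115))) = Add(Add(Mul(0, Pow(-981068, -1)), Mul(-324631, Pow(1974815, -1))), Add(-1054089, Mul(-1, -2258115))) = Add(Add(Mul(0, Rational(-1, 981068)), Mul(-324631, Rational(1, 1974815))), Add(-1054089, 2258115)) = Add(Add(0, Rational(-324631, 1974815)), 1204026) = Add(Rational(-324631, 1974815), 1204026) = Rational(2377728280559, 1974815)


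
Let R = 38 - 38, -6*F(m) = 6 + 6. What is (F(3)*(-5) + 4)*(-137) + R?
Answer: -1918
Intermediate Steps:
F(m) = -2 (F(m) = -(6 + 6)/6 = -⅙*12 = -2)
R = 0
(F(3)*(-5) + 4)*(-137) + R = (-2*(-5) + 4)*(-137) + 0 = (10 + 4)*(-137) + 0 = 14*(-137) + 0 = -1918 + 0 = -1918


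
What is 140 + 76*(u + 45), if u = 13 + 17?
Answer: 5840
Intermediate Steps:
u = 30
140 + 76*(u + 45) = 140 + 76*(30 + 45) = 140 + 76*75 = 140 + 5700 = 5840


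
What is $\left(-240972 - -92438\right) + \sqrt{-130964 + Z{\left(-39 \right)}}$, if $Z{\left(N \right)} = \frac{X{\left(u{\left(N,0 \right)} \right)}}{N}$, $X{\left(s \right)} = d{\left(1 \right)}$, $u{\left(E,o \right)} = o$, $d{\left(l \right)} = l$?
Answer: $-148534 + \frac{i \sqrt{199196283}}{39} \approx -1.4853 \cdot 10^{5} + 361.89 i$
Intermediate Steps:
$X{\left(s \right)} = 1$
$Z{\left(N \right)} = \frac{1}{N}$ ($Z{\left(N \right)} = 1 \frac{1}{N} = \frac{1}{N}$)
$\left(-240972 - -92438\right) + \sqrt{-130964 + Z{\left(-39 \right)}} = \left(-240972 - -92438\right) + \sqrt{-130964 + \frac{1}{-39}} = \left(-240972 + 92438\right) + \sqrt{-130964 - \frac{1}{39}} = -148534 + \sqrt{- \frac{5107597}{39}} = -148534 + \frac{i \sqrt{199196283}}{39}$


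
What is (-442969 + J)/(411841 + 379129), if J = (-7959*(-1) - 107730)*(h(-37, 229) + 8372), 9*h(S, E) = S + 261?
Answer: -2514626911/2372910 ≈ -1059.7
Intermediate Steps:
h(S, E) = 29 + S/9 (h(S, E) = (S + 261)/9 = (261 + S)/9 = 29 + S/9)
J = -2513298004/3 (J = (-7959*(-1) - 107730)*((29 + (⅑)*(-37)) + 8372) = (7959 - 107730)*((29 - 37/9) + 8372) = -99771*(224/9 + 8372) = -99771*75572/9 = -2513298004/3 ≈ -8.3777e+8)
(-442969 + J)/(411841 + 379129) = (-442969 - 2513298004/3)/(411841 + 379129) = -2514626911/3/790970 = -2514626911/3*1/790970 = -2514626911/2372910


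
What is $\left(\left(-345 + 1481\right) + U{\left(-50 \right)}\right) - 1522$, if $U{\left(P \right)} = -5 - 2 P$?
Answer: $-291$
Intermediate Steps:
$\left(\left(-345 + 1481\right) + U{\left(-50 \right)}\right) - 1522 = \left(\left(-345 + 1481\right) - -95\right) - 1522 = \left(1136 + \left(-5 + 100\right)\right) - 1522 = \left(1136 + 95\right) - 1522 = 1231 - 1522 = -291$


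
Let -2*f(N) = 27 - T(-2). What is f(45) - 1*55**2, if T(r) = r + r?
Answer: -6081/2 ≈ -3040.5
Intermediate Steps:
T(r) = 2*r
f(N) = -31/2 (f(N) = -(27 - 2*(-2))/2 = -(27 - 1*(-4))/2 = -(27 + 4)/2 = -1/2*31 = -31/2)
f(45) - 1*55**2 = -31/2 - 1*55**2 = -31/2 - 1*3025 = -31/2 - 3025 = -6081/2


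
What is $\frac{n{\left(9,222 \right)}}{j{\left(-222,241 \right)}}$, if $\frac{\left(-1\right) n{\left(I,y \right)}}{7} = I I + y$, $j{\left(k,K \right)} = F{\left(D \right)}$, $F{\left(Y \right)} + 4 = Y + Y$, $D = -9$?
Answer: $\frac{2121}{22} \approx 96.409$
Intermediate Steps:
$F{\left(Y \right)} = -4 + 2 Y$ ($F{\left(Y \right)} = -4 + \left(Y + Y\right) = -4 + 2 Y$)
$j{\left(k,K \right)} = -22$ ($j{\left(k,K \right)} = -4 + 2 \left(-9\right) = -4 - 18 = -22$)
$n{\left(I,y \right)} = - 7 y - 7 I^{2}$ ($n{\left(I,y \right)} = - 7 \left(I I + y\right) = - 7 \left(I^{2} + y\right) = - 7 \left(y + I^{2}\right) = - 7 y - 7 I^{2}$)
$\frac{n{\left(9,222 \right)}}{j{\left(-222,241 \right)}} = \frac{\left(-7\right) 222 - 7 \cdot 9^{2}}{-22} = \left(-1554 - 567\right) \left(- \frac{1}{22}\right) = \left(-2121\right) \left(- \frac{1}{22}\right) = \frac{2121}{22}$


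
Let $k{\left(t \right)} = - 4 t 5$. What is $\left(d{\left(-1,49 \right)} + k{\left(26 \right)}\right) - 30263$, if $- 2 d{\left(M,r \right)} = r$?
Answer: $- \frac{61615}{2} \approx -30808.0$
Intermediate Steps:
$d{\left(M,r \right)} = - \frac{r}{2}$
$k{\left(t \right)} = - 20 t$
$\left(d{\left(-1,49 \right)} + k{\left(26 \right)}\right) - 30263 = \left(\left(- \frac{1}{2}\right) 49 - 520\right) - 30263 = \left(- \frac{49}{2} - 520\right) - 30263 = - \frac{1089}{2} - 30263 = - \frac{61615}{2}$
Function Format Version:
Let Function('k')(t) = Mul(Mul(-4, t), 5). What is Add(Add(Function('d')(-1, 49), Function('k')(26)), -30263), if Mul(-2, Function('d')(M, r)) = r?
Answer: Rational(-61615, 2) ≈ -30808.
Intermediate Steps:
Function('d')(M, r) = Mul(Rational(-1, 2), r)
Function('k')(t) = Mul(-20, t)
Add(Add(Function('d')(-1, 49), Function('k')(26)), -30263) = Add(Add(Mul(Rational(-1, 2), 49), Mul(-20, 26)), -30263) = Add(Add(Rational(-49, 2), -520), -30263) = Add(Rational(-1089, 2), -30263) = Rational(-61615, 2)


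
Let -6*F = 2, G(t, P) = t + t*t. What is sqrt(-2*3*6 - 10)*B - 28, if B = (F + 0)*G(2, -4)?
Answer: -28 - 2*I*sqrt(46) ≈ -28.0 - 13.565*I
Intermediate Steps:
G(t, P) = t + t**2
F = -1/3 (F = -1/6*2 = -1/3 ≈ -0.33333)
B = -2 (B = (-1/3 + 0)*(2*(1 + 2)) = -2*3/3 = -1/3*6 = -2)
sqrt(-2*3*6 - 10)*B - 28 = sqrt(-2*3*6 - 10)*(-2) - 28 = sqrt(-6*6 - 10)*(-2) - 28 = sqrt(-36 - 10)*(-2) - 28 = sqrt(-46)*(-2) - 28 = (I*sqrt(46))*(-2) - 28 = -2*I*sqrt(46) - 28 = -28 - 2*I*sqrt(46)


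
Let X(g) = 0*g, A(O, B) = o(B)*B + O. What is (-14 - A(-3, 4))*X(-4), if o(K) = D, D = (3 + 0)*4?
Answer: 0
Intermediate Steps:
D = 12 (D = 3*4 = 12)
o(K) = 12
A(O, B) = O + 12*B (A(O, B) = 12*B + O = O + 12*B)
X(g) = 0
(-14 - A(-3, 4))*X(-4) = (-14 - (-3 + 12*4))*0 = (-14 - (-3 + 48))*0 = (-14 - 1*45)*0 = (-14 - 45)*0 = -59*0 = 0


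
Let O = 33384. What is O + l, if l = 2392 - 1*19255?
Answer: 16521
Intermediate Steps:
l = -16863 (l = 2392 - 19255 = -16863)
O + l = 33384 - 16863 = 16521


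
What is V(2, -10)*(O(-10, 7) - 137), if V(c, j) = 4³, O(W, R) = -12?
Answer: -9536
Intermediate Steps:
V(c, j) = 64
V(2, -10)*(O(-10, 7) - 137) = 64*(-12 - 137) = 64*(-149) = -9536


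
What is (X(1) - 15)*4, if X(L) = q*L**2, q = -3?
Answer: -72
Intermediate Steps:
X(L) = -3*L**2
(X(1) - 15)*4 = (-3*1**2 - 15)*4 = (-3*1 - 15)*4 = (-3 - 15)*4 = -18*4 = -72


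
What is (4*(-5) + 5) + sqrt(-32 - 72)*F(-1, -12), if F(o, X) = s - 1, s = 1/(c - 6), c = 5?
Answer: -15 - 4*I*sqrt(26) ≈ -15.0 - 20.396*I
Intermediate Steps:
s = -1 (s = 1/(5 - 6) = 1/(-1) = -1)
F(o, X) = -2 (F(o, X) = -1 - 1 = -2)
(4*(-5) + 5) + sqrt(-32 - 72)*F(-1, -12) = (4*(-5) + 5) + sqrt(-32 - 72)*(-2) = (-20 + 5) + sqrt(-104)*(-2) = -15 + (2*I*sqrt(26))*(-2) = -15 - 4*I*sqrt(26)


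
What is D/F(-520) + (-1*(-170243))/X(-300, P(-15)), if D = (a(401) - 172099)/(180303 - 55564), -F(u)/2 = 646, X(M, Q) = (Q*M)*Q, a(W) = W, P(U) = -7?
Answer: -6858578139221/592273245900 ≈ -11.580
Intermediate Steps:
X(M, Q) = M*Q² (X(M, Q) = (M*Q)*Q = M*Q²)
F(u) = -1292 (F(u) = -2*646 = -1292)
D = -171698/124739 (D = (401 - 172099)/(180303 - 55564) = -171698/124739 ≈ -1.3765)
D/F(-520) + (-1*(-170243))/X(-300, P(-15)) = -171698/124739/(-1292) + (-1*(-170243))/((-300*(-7)²)) = -171698/124739*(-1/1292) + 170243/((-300*49)) = 85849/80581394 + 170243/(-14700) = 85849/80581394 + 170243*(-1/14700) = 85849/80581394 - 170243/14700 = -6858578139221/592273245900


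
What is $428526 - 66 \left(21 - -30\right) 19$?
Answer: $364572$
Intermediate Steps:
$428526 - 66 \left(21 - -30\right) 19 = 428526 - 66 \left(21 + 30\right) 19 = 428526 - 66 \cdot 51 \cdot 19 = 428526 - 3366 \cdot 19 = 428526 - 63954 = 364572$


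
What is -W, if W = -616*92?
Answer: 56672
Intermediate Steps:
W = -56672
-W = -1*(-56672) = 56672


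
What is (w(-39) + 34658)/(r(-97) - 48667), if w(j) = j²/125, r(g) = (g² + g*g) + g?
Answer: -4333771/3743250 ≈ -1.1578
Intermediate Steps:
r(g) = g + 2*g² (r(g) = (g² + g²) + g = 2*g² + g = g + 2*g²)
w(j) = j²/125 (w(j) = j²*(1/125) = j²/125)
(w(-39) + 34658)/(r(-97) - 48667) = ((1/125)*(-39)² + 34658)/(-97*(1 + 2*(-97)) - 48667) = ((1/125)*1521 + 34658)/(-97*(1 - 194) - 48667) = (1521/125 + 34658)/(-97*(-193) - 48667) = 4333771/(125*(18721 - 48667)) = (4333771/125)/(-29946) = (4333771/125)*(-1/29946) = -4333771/3743250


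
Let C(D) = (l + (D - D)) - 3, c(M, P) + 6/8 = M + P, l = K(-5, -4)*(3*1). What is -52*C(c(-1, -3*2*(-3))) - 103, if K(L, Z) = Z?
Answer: 677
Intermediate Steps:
l = -12 ≈ -12.000
c(M, P) = -3/4 + M + P (c(M, P) = -3/4 + (M + P) = -3/4 + M + P)
C(D) = -15 (C(D) = (-12 + (D - D)) - 3 = (-12 + 0) - 3 = -12 - 3 = -15)
-52*C(c(-1, -3*2*(-3))) - 103 = -52*(-15) - 103 = 780 - 103 = 677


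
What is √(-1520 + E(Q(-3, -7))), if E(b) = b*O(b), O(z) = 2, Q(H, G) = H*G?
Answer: I*√1478 ≈ 38.445*I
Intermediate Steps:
Q(H, G) = G*H
E(b) = 2*b (E(b) = b*2 = 2*b)
√(-1520 + E(Q(-3, -7))) = √(-1520 + 2*(-7*(-3))) = √(-1520 + 2*21) = √(-1520 + 42) = √(-1478) = I*√1478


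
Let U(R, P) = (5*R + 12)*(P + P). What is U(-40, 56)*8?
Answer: -168448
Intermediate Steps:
U(R, P) = 2*P*(12 + 5*R) (U(R, P) = (12 + 5*R)*(2*P) = 2*P*(12 + 5*R))
U(-40, 56)*8 = (2*56*(12 + 5*(-40)))*8 = (2*56*(12 - 200))*8 = (2*56*(-188))*8 = -21056*8 = -168448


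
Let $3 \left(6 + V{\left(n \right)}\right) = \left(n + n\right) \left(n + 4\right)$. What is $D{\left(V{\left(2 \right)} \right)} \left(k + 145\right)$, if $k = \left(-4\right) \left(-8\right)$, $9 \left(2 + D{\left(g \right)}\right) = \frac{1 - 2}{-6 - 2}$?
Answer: $- \frac{8437}{24} \approx -351.54$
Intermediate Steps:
$V{\left(n \right)} = -6 + \frac{2 n \left(4 + n\right)}{3}$ ($V{\left(n \right)} = -6 + \frac{\left(n + n\right) \left(n + 4\right)}{3} = -6 + \frac{2 n \left(4 + n\right)}{3}$)
$D{\left(g \right)} = - \frac{143}{72}$ ($D{\left(g \right)} = -2 + \frac{\left(1 - 2\right) \frac{1}{-6 - 2}}{9} = -2 + \frac{\left(-1\right) \frac{1}{-8}}{9} = -2 + \frac{\left(-1\right) \left(- \frac{1}{8}\right)}{9} = -2 + \frac{1}{9} \cdot \frac{1}{8} = -2 + \frac{1}{72} = - \frac{143}{72}$)
$k = 32$
$D{\left(V{\left(2 \right)} \right)} \left(k + 145\right) = - \frac{143 \left(32 + 145\right)}{72} = \left(- \frac{143}{72}\right) 177 = - \frac{8437}{24}$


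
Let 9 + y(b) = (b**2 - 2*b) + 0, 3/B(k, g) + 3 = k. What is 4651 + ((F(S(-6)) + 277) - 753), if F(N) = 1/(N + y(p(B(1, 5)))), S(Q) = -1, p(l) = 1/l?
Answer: 308941/74 ≈ 4174.9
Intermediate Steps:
B(k, g) = 3/(-3 + k)
y(b) = -9 + b**2 - 2*b (y(b) = -9 + ((b**2 - 2*b) + 0) = -9 + (b**2 - 2*b) = -9 + b**2 - 2*b)
F(N) = 1/(-65/9 + N) (F(N) = 1/(N + (-9 + (1/(3/(-3 + 1)))**2 - 2/(3/(-3 + 1)))) = 1/(N + (-9 + (1/(3/(-2)))**2 - 2/(3/(-2)))) = 1/(N + (-9 + (1/(3*(-1/2)))**2 - 2/(3*(-1/2)))) = 1/(N + (-9 + (1/(-3/2))**2 - 2/(-3/2))) = 1/(N + (-9 + (-2/3)**2 - 2*(-2/3))) = 1/(N + (-9 + 4/9 + 4/3)) = 1/(N - 65/9) = 1/(-65/9 + N))
4651 + ((F(S(-6)) + 277) - 753) = 4651 + ((9/(-65 + 9*(-1)) + 277) - 753) = 4651 + ((9/(-65 - 9) + 277) - 753) = 4651 + ((9/(-74) + 277) - 753) = 4651 + ((9*(-1/74) + 277) - 753) = 4651 + ((-9/74 + 277) - 753) = 4651 + (20489/74 - 753) = 4651 - 35233/74 = 308941/74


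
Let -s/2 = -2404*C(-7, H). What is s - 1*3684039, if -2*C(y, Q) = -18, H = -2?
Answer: -3640767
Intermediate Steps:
C(y, Q) = 9 (C(y, Q) = -½*(-18) = 9)
s = 43272 (s = -(-4808)*9 = -2*(-21636) = 43272)
s - 1*3684039 = 43272 - 1*3684039 = 43272 - 3684039 = -3640767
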